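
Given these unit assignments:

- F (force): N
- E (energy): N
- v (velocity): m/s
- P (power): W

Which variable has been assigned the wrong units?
E

The variable E (energy) should have units J, not N.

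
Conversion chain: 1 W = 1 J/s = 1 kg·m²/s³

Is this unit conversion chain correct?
The chain is correct (no errors).

Correct: Watt is Joule per second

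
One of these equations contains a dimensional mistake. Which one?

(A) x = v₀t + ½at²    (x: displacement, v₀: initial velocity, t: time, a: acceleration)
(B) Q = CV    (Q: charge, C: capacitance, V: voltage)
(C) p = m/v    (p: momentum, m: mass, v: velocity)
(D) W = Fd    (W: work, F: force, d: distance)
(C) p = m/v

The equation (C) p = m/v is dimensionally incorrect.

LHS (p): [L M T^-1]
RHS (m/v): [L^-1 M T] ✗

The dimensions do not match. The other three equations balance.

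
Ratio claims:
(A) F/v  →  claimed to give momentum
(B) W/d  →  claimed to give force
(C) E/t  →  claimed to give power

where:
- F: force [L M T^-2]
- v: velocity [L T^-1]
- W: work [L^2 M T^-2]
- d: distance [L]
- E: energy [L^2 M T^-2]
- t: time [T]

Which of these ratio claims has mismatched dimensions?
(A) F/v does not give momentum

(A) F/v: [M T^-1] ≠ momentum [L M T^-1] ✗
(B) W/d: [L M T^-2] = force [L M T^-2] ✓
(C) E/t: [L^2 M T^-3] = power [L^2 M T^-3] ✓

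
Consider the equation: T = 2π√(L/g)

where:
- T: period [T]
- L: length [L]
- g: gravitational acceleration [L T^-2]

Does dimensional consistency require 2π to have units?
No

T has dimensions [T] and √(L/g) already has dimensions [T], so the equation balances without 2π contributing any dimensions. 2π is a pure (dimensionless) number; changing or removing it would not affect dimensional consistency.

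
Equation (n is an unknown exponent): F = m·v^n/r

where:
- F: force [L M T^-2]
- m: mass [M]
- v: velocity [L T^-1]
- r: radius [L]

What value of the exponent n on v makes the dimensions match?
n = 2

F has dimensions [L M T^-2]; v has dimensions [L T^-1].
The rest of the RHS has dimensions [L^-1 M], so v^n must supply [L^2 T^-2].
With n = 2: m·v^2/r has dimensions [L M T^-2], matching the LHS ✓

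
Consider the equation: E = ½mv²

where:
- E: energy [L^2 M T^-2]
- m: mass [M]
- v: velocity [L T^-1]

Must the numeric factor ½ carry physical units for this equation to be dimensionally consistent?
No

E has dimensions [L^2 M T^-2] and mv² already has dimensions [L^2 M T^-2], so the equation balances without ½ contributing any dimensions. ½ is a pure (dimensionless) number; changing or removing it would not affect dimensional consistency.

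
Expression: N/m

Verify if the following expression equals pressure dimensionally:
No

The expression N/m has dimensions [M T^-2], but pressure has dimensions [L^-1 M T^-2].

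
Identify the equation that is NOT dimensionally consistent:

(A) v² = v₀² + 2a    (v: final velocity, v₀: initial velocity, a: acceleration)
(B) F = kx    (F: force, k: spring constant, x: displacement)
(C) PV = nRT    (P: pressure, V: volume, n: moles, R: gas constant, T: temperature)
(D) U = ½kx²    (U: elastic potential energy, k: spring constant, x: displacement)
(A) v² = v₀² + 2a

The equation (A) v² = v₀² + 2a is dimensionally incorrect.

LHS (v²): [L^2 T^-2]
RHS terms:
  - v₀²: [L^2 T^-2] ✓
  - 2a: [L T^-2] ✗ (does not match LHS)

The dimensions do not match. The other three equations balance.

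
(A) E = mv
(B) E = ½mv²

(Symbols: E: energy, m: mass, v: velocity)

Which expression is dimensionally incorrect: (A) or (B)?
(A)

(A) E = mv: LHS [L^2 M T^-2], RHS [L M T^-1] ✗
(B) E = ½mv²: LHS [L^2 M T^-2], RHS [L^2 M T^-2] ✓

Expression (A) E = mv is dimensionally incorrect.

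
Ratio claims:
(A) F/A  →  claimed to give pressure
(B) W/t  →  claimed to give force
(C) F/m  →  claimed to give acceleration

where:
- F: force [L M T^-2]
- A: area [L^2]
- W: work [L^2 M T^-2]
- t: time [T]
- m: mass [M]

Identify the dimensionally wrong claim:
(B) W/t does not give force

(A) F/A: [L^-1 M T^-2] = pressure [L^-1 M T^-2] ✓
(B) W/t: [L^2 M T^-3] ≠ force [L M T^-2] ✗
(C) F/m: [L T^-2] = acceleration [L T^-2] ✓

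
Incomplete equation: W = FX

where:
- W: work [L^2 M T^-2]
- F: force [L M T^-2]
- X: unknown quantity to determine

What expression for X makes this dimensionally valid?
X = d (distance), dimensions [L]

W has dimensions [L^2 M T^-2]; the rest of the RHS (F) has dimensions [L M T^-2].
So X must have dimensions [L] — X = d (distance).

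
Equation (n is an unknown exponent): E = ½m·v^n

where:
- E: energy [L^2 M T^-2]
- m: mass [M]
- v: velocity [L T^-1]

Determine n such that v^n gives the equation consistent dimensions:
n = 2

E has dimensions [L^2 M T^-2]; v has dimensions [L T^-1].
The rest of the RHS has dimensions [M], so v^n must supply [L^2 T^-2].
With n = 2: ½m·v^2 has dimensions [L^2 M T^-2], matching the LHS ✓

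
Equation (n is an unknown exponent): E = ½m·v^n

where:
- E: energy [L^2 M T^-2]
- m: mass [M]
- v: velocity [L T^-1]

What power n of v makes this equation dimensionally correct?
n = 2

E has dimensions [L^2 M T^-2]; v has dimensions [L T^-1].
The rest of the RHS has dimensions [M], so v^n must supply [L^2 T^-2].
With n = 2: ½m·v^2 has dimensions [L^2 M T^-2], matching the LHS ✓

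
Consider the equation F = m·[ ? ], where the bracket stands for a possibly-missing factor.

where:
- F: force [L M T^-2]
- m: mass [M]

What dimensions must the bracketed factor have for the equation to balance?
[L T^-2] — acceleration (e.g. a)

F has dimensions [L M T^-2]; m has dimensions [M].
The bracketed factor must supply [L M T^-2] / [M] = [L T^-2].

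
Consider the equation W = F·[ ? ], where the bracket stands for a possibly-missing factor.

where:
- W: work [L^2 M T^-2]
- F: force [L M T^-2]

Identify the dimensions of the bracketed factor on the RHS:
[L] — length (e.g. a distance d)

W has dimensions [L^2 M T^-2]; F has dimensions [L M T^-2].
The bracketed factor must supply [L^2 M T^-2] / [L M T^-2] = [L].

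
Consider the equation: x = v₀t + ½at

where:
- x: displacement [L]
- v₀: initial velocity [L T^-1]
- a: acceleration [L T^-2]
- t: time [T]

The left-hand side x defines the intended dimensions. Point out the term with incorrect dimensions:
The term ½at

Checking each RHS term against the LHS:
- v₀t: [L] — matches x [L] ✓
- ½at: [L T^-1] — does NOT match x [L] ✗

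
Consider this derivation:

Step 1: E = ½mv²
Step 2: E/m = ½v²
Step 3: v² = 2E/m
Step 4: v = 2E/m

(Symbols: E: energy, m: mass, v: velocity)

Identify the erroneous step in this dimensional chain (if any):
Step 4

Step 1: E = ½mv² → LHS [L^2 M T^-2], RHS [L^2 M T^-2] ✓
Step 2: E/m = ½v² → LHS [L^2 T^-2], RHS [L^2 T^-2] ✓
Step 3: v² = 2E/m → LHS [L^2 T^-2], RHS [L^2 T^-2] ✓
Step 4: v = 2E/m → LHS [L T^-1], RHS [L^2 T^-2] ✗

The first dimensional inconsistency appears in step 4: v = 2E/m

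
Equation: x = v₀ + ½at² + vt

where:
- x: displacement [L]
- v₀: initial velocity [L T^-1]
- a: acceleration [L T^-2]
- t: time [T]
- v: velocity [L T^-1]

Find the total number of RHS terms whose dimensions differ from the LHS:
1

LHS x: [L]
- v₀: [L T^-1] ✗
- ½at²: [L] ✓
- vt: [L] ✓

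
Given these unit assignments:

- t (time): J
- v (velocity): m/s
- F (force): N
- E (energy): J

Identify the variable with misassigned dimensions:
t

The variable t (time) should have units s, not J.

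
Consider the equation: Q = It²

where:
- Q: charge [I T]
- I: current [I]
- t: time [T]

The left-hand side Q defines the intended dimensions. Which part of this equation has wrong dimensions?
The right-hand side term It²

Q has dimensions [I T], but It² has dimensions [I T^2], so the term It² is dimensionally wrong for Q.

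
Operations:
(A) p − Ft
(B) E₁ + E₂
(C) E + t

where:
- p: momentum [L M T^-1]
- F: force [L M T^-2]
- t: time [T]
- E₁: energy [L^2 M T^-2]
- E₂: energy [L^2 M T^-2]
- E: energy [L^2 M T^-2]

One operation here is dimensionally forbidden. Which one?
(C) E + t

(A) p − Ft: p [L M T^-1] and Ft [L M T^-1] — same dimensions ✓
(B) E₁ + E₂: E₁ [L^2 M T^-2] and E₂ [L^2 M T^-2] — same dimensions ✓
(C) E + t: E [L^2 M T^-2] and t [T] — different dimensions cannot be added/subtracted ✗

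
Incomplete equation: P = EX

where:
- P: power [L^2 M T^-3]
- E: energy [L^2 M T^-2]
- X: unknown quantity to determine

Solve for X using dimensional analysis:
X = f (inverse time / frequency (1/t)), dimensions [T^-1]

P has dimensions [L^2 M T^-3]; the rest of the RHS (E) has dimensions [L^2 M T^-2].
So X must have dimensions [T^-1] — X = f (inverse time / frequency (1/t)).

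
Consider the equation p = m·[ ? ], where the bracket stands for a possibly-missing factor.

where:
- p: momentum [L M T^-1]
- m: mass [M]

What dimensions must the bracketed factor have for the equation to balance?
[L T^-1] — velocity (e.g. v)

p has dimensions [L M T^-1]; m has dimensions [M].
The bracketed factor must supply [L M T^-1] / [M] = [L T^-1].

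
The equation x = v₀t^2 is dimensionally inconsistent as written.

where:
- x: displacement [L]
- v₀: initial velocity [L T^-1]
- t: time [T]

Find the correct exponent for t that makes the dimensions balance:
The exponent of t should be 1: x = v₀t

The LHS x has dimensions [L]; t has dimensions [T].
As written, the RHS v₀t^2 (exponent 2 on t) has dimensions [L T], which does not match.
With exponent 1, the RHS v₀t has dimensions [L], matching the LHS.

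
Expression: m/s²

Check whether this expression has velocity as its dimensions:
No

The expression m/s² has dimensions [L T^-2], but velocity has dimensions [L T^-1].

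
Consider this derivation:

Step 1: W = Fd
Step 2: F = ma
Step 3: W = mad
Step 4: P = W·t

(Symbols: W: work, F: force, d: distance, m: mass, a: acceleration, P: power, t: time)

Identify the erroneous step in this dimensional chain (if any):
Step 4

Step 1: W = Fd → LHS [L^2 M T^-2], RHS [L^2 M T^-2] ✓
Step 2: F = ma → LHS [L M T^-2], RHS [L M T^-2] ✓
Step 3: W = mad → LHS [L^2 M T^-2], RHS [L^2 M T^-2] ✓
Step 4: P = W·t → LHS [L^2 M T^-3], RHS [L^2 M T^-1] ✗

The first dimensional inconsistency appears in step 4: P = W·t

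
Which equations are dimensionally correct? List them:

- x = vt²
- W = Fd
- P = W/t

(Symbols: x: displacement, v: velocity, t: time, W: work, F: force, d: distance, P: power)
Dimensionally correct: W = Fd, P = W/t
Dimensionally incorrect: x = vt²
Ordered (correct first, then incorrect): W = Fd, P = W/t, x = vt²

- x = vt²: LHS [L], RHS [L T] → incorrect ✗
- W = Fd: LHS [L^2 M T^-2], RHS [L^2 M T^-2] → correct ✓
- P = W/t: LHS [L^2 M T^-3], RHS [L^2 M T^-3] → correct ✓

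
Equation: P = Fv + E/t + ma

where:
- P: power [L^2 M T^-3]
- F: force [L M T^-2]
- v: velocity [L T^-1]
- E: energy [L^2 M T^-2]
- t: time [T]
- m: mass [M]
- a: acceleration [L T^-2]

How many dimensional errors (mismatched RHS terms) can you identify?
1

LHS P: [L^2 M T^-3]
- Fv: [L^2 M T^-3] ✓
- E/t: [L^2 M T^-3] ✓
- ma: [L M T^-2] ✗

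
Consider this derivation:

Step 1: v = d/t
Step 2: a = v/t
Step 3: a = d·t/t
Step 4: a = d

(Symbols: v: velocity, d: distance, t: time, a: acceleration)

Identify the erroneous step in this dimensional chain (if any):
Step 3

Step 1: v = d/t → LHS [L T^-1], RHS [L T^-1] ✓
Step 2: a = v/t → LHS [L T^-2], RHS [L T^-2] ✓
Step 3: a = d·t/t → LHS [L T^-2], RHS [L] ✗

The first dimensional inconsistency appears in step 3: a = d·t/t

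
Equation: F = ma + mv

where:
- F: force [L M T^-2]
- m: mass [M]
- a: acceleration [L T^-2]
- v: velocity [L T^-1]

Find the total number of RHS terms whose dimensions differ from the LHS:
1

LHS F: [L M T^-2]
- ma: [L M T^-2] ✓
- mv: [L M T^-1] ✗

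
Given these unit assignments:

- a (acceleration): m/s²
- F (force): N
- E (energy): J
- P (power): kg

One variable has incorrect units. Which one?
P

The variable P (power) should have units W, not kg.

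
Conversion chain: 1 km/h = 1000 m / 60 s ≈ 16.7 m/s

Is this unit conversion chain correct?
The chain is incorrect (it contains an error).

Incorrect: 1 h = 3600 s, not 60 s (1 km/h ≈ 0.278 m/s)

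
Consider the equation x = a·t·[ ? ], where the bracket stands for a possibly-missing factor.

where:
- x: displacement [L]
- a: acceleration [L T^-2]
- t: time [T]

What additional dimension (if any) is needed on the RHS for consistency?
[T] — time (e.g. t)

x has dimensions [L]; a·t has dimensions [L T^-1].
The bracketed factor must supply [L] / [L T^-1] = [T].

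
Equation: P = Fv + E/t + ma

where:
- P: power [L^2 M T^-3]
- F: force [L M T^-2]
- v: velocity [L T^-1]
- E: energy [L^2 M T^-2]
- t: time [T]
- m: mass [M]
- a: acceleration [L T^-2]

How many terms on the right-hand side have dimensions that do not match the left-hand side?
1

LHS P: [L^2 M T^-3]
- Fv: [L^2 M T^-3] ✓
- E/t: [L^2 M T^-3] ✓
- ma: [L M T^-2] ✗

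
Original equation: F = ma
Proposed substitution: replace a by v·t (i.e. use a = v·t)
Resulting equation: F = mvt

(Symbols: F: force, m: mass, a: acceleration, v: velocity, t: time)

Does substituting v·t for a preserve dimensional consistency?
No

[a] = [L T^-2] and [v·t] = [L]. These differ, so the substitution replaces a quantity by one of different dimensions and the result F = mvt has LHS [L M T^-2] vs RHS [L M] — inconsistent.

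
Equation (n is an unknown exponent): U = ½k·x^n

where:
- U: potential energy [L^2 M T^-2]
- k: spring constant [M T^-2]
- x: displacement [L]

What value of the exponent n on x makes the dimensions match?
n = 2

U has dimensions [L^2 M T^-2]; x has dimensions [L].
The rest of the RHS has dimensions [M T^-2], so x^n must supply [L^2].
With n = 2: ½k·x^2 has dimensions [L^2 M T^-2], matching the LHS ✓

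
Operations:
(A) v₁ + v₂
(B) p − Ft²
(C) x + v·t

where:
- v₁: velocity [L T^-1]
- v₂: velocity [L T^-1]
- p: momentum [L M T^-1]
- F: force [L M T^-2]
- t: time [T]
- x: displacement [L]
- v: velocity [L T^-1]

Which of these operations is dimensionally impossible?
(B) p − Ft²

(A) v₁ + v₂: v₁ [L T^-1] and v₂ [L T^-1] — same dimensions ✓
(B) p − Ft²: p [L M T^-1] and Ft² [L M] — different dimensions cannot be added/subtracted ✗
(C) x + v·t: x [L] and v·t [L] — same dimensions ✓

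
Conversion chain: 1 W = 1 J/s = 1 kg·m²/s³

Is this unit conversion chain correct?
The chain is correct (no errors).

Correct: Watt is Joule per second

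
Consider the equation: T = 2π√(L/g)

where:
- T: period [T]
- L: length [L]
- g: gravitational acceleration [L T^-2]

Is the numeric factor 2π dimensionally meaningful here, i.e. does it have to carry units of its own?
No

T has dimensions [T] and √(L/g) already has dimensions [T], so the equation balances without 2π contributing any dimensions. 2π is a pure (dimensionless) number; changing or removing it would not affect dimensional consistency.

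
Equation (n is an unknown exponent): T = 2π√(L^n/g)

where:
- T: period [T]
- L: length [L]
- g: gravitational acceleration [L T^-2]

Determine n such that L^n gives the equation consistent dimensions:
n = 1

T has dimensions [T]; L has dimensions [L].
With n = 1: 2π√(L^1/g) has dimensions [T], matching the LHS ✓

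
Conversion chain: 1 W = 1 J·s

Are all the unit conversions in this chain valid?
The chain is incorrect (it contains an error).

Incorrect: Watt is J/s, not J·s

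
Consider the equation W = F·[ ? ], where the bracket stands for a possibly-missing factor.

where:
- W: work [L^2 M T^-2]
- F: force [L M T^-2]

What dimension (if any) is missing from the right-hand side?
[L] — length (e.g. a distance d)

W has dimensions [L^2 M T^-2]; F has dimensions [L M T^-2].
The bracketed factor must supply [L^2 M T^-2] / [L M T^-2] = [L].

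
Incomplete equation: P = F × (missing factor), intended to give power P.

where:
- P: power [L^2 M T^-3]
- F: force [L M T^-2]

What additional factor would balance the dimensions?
v (velocity), dimensions [L T^-1]

P has dimensions [L^2 M T^-3] and F has dimensions [L M T^-2].
The missing factor must have dimensions [L^2 M T^-3] / [L M T^-2] = [L T^-1], i.e. velocity (v).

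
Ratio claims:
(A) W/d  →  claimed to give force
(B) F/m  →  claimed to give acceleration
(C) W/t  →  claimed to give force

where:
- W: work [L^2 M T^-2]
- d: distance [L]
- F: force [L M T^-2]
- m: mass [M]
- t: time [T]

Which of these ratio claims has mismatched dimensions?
(C) W/t does not give force

(A) W/d: [L M T^-2] = force [L M T^-2] ✓
(B) F/m: [L T^-2] = acceleration [L T^-2] ✓
(C) W/t: [L^2 M T^-3] ≠ force [L M T^-2] ✗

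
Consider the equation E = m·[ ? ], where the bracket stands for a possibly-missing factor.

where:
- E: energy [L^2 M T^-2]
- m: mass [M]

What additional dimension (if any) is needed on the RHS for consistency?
[L^2 T^-2] — velocity squared (e.g. v²)

E has dimensions [L^2 M T^-2]; m has dimensions [M].
The bracketed factor must supply [L^2 M T^-2] / [M] = [L^2 T^-2].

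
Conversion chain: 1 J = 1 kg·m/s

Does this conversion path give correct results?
The chain is incorrect (it contains an error).

Incorrect: Joule is kg·m²/s², not kg·m/s (that is momentum)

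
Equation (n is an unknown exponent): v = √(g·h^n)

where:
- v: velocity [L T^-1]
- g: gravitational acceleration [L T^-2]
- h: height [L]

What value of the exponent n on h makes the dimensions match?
n = 1

v has dimensions [L T^-1]; h has dimensions [L].
With n = 1: √(g·h^1) has dimensions [L T^-1], matching the LHS ✓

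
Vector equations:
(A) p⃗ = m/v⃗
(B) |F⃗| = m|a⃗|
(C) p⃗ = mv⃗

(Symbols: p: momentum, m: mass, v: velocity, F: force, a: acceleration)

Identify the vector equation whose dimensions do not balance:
(A) p⃗ = m/v⃗

(A) p⃗ = m/v⃗: LHS [L M T^-1], RHS [L^-1 M T] ✗ — momentum is mass times velocity; should be mv⃗ (and division by a vector is undefined)
(B) |F⃗| = m|a⃗|: LHS [L M T^-2], RHS [L M T^-2] ✓ — magnitudes of vectors are scalars
(C) p⃗ = mv⃗: LHS [L M T^-1], RHS [L M T^-1] ✓ — mass (scalar) times velocity (vector)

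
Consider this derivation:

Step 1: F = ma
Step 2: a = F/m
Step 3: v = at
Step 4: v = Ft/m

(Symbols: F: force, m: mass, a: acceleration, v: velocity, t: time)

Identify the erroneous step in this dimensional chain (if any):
No step introduces an error — all steps are dimensionally consistent.

Step 1: F = ma → LHS [L M T^-2], RHS [L M T^-2] ✓
Step 2: a = F/m → LHS [L T^-2], RHS [L T^-2] ✓
Step 3: v = at → LHS [L T^-1], RHS [L T^-1] ✓
Step 4: v = Ft/m → LHS [L T^-1], RHS [L T^-1] ✓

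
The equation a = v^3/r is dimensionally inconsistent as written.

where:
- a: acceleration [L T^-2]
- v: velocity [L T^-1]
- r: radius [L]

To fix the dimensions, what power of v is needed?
The exponent of v should be 2: a = v^2/r

The LHS a has dimensions [L T^-2]; v has dimensions [L T^-1].
As written, the RHS v^3/r (exponent 3 on v) has dimensions [L^2 T^-3], which does not match.
With exponent 2, the RHS v^2/r has dimensions [L T^-2], matching the LHS.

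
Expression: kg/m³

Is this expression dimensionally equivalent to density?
Yes

The expression kg/m³ has dimensions [L^-3 M], which is exactly density [L^-3 M].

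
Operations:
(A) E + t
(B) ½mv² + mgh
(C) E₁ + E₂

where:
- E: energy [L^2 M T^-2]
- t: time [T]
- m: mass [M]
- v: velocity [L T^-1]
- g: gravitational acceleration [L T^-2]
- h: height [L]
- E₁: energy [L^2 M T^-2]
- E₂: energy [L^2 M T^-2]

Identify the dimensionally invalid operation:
(A) E + t

(A) E + t: E [L^2 M T^-2] and t [T] — different dimensions cannot be added/subtracted ✗
(B) ½mv² + mgh: ½mv² [L^2 M T^-2] and mgh [L^2 M T^-2] — same dimensions ✓
(C) E₁ + E₂: E₁ [L^2 M T^-2] and E₂ [L^2 M T^-2] — same dimensions ✓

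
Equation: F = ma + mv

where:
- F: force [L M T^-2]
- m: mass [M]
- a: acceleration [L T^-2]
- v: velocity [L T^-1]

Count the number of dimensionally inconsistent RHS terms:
1

LHS F: [L M T^-2]
- ma: [L M T^-2] ✓
- mv: [L M T^-1] ✗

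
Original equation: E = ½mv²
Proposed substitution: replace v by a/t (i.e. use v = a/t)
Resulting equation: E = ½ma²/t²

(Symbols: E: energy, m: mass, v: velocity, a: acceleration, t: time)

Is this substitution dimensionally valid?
No

[v] = [L T^-1] and [a/t] = [L T^-3]. These differ, so the substitution replaces a quantity by one of different dimensions and the result E = ½ma²/t² has LHS [L^2 M T^-2] vs RHS [L^2 M T^-6] — inconsistent.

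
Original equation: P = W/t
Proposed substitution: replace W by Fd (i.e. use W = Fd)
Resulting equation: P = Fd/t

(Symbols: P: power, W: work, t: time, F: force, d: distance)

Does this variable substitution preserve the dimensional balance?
Yes

[W] = [L^2 M T^-2] and [Fd] = [L^2 M T^-2]. These match, so the substitution replaces a quantity by one of the same dimensions and the result P = Fd/t has LHS [L^2 M T^-3] vs RHS [L^2 M T^-3] — still consistent.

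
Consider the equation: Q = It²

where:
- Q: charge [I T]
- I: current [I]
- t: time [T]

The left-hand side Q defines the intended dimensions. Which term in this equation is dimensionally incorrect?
The right-hand side term It²

Q has dimensions [I T], but It² has dimensions [I T^2], so the term It² is dimensionally wrong for Q.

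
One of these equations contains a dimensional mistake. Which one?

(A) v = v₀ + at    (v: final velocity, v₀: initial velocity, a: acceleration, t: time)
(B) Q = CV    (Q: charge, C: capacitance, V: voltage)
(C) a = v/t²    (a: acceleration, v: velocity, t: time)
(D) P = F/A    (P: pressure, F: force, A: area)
(C) a = v/t²

The equation (C) a = v/t² is dimensionally incorrect.

LHS (a): [L T^-2]
RHS (v/t²): [L T^-3] ✗

The dimensions do not match. The other three equations balance.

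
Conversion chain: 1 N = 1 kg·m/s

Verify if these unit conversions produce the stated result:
The chain is incorrect (it contains an error).

Incorrect: Newton is kg·m/s², not kg·m/s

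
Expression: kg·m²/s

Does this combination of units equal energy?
No

The expression kg·m²/s has dimensions [L^2 M T^-1], but energy has dimensions [L^2 M T^-2].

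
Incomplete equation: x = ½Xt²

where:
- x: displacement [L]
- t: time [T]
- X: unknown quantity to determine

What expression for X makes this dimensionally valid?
X = a (acceleration), dimensions [L T^-2]

x has dimensions [L]; the rest of the RHS (½ t²) has dimensions [T^2].
So X must have dimensions [L T^-2] — X = a (acceleration).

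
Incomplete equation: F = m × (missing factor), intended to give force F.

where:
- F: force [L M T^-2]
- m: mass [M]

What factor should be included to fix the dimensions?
a (acceleration), dimensions [L T^-2]

F has dimensions [L M T^-2] and m has dimensions [M].
The missing factor must have dimensions [L M T^-2] / [M] = [L T^-2], i.e. acceleration (a).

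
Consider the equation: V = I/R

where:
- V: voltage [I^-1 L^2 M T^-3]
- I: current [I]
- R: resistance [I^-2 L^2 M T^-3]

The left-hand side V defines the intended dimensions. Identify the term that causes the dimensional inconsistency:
The right-hand side term I/R

V has dimensions [I^-1 L^2 M T^-3], but I/R has dimensions [I^3 L^-2 M^-1 T^3], so the term I/R is dimensionally wrong for V.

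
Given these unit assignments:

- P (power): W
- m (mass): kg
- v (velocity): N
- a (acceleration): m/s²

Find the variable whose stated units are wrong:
v

The variable v (velocity) should have units m/s, not N.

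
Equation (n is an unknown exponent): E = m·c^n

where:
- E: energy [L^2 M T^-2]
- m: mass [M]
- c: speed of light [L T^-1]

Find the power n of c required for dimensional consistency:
n = 2

E has dimensions [L^2 M T^-2]; c has dimensions [L T^-1].
The rest of the RHS has dimensions [M], so c^n must supply [L^2 T^-2].
With n = 2: m·c^2 has dimensions [L^2 M T^-2], matching the LHS ✓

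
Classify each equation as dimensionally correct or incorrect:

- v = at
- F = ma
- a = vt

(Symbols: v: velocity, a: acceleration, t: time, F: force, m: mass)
Dimensionally correct: v = at, F = ma
Dimensionally incorrect: a = vt
Ordered (correct first, then incorrect): v = at, F = ma, a = vt

- v = at: LHS [L T^-1], RHS [L T^-1] → correct ✓
- F = ma: LHS [L M T^-2], RHS [L M T^-2] → correct ✓
- a = vt: LHS [L T^-2], RHS [L] → incorrect ✗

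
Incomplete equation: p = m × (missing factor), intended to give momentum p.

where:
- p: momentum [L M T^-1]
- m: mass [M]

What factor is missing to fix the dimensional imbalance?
v (velocity), dimensions [L T^-1]

p has dimensions [L M T^-1] and m has dimensions [M].
The missing factor must have dimensions [L M T^-1] / [M] = [L T^-1], i.e. velocity (v).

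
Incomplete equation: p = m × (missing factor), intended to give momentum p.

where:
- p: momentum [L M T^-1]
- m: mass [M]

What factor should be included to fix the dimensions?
v (velocity), dimensions [L T^-1]

p has dimensions [L M T^-1] and m has dimensions [M].
The missing factor must have dimensions [L M T^-1] / [M] = [L T^-1], i.e. velocity (v).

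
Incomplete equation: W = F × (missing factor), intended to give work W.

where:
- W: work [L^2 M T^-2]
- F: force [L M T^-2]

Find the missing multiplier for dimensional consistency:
d (distance), dimensions [L]

W has dimensions [L^2 M T^-2] and F has dimensions [L M T^-2].
The missing factor must have dimensions [L^2 M T^-2] / [L M T^-2] = [L], i.e. distance (d).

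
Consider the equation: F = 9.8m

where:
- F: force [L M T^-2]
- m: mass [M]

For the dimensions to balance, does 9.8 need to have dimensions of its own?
Yes

F has dimensions [L M T^-2], while m alone has dimensions [M]. For the equation to balance, the factor 9.8 must carry dimensions [L T^-2] — it is a dimensional constant (a numerical value of a physical quantity with its units suppressed), not a pure number.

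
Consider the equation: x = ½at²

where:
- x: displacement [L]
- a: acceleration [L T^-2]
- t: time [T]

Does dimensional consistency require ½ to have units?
No

x has dimensions [L] and at² already has dimensions [L], so the equation balances without ½ contributing any dimensions. ½ is a pure (dimensionless) number; changing or removing it would not affect dimensional consistency.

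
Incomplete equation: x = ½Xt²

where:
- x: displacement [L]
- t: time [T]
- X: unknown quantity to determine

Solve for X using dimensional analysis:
X = a (acceleration), dimensions [L T^-2]

x has dimensions [L]; the rest of the RHS (½ t²) has dimensions [T^2].
So X must have dimensions [L T^-2] — X = a (acceleration).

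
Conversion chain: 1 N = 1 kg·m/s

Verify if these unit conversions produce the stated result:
The chain is incorrect (it contains an error).

Incorrect: Newton is kg·m/s², not kg·m/s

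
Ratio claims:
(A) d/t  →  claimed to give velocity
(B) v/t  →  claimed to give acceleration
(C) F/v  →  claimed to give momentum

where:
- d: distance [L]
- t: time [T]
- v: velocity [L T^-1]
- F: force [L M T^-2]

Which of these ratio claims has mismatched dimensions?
(C) F/v does not give momentum

(A) d/t: [L T^-1] = velocity [L T^-1] ✓
(B) v/t: [L T^-2] = acceleration [L T^-2] ✓
(C) F/v: [M T^-1] ≠ momentum [L M T^-1] ✗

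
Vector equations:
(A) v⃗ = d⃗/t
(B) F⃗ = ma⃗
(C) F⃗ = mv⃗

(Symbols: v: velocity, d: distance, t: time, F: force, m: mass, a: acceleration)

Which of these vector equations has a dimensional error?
(C) F⃗ = mv⃗

(A) v⃗ = d⃗/t: LHS [L T^-1], RHS [L T^-1] ✓ — displacement (vector) divided by time (scalar)
(B) F⃗ = ma⃗: LHS [L M T^-2], RHS [L M T^-2] ✓ — Force and acceleration are vectors, mass is a scalar
(C) F⃗ = mv⃗: LHS [L M T^-2], RHS [L M T^-1] ✗ — mass times velocity is momentum, not force; should be ma⃗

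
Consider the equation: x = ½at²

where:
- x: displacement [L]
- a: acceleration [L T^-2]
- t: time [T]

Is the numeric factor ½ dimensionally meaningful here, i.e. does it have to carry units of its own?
No

x has dimensions [L] and at² already has dimensions [L], so the equation balances without ½ contributing any dimensions. ½ is a pure (dimensionless) number; changing or removing it would not affect dimensional consistency.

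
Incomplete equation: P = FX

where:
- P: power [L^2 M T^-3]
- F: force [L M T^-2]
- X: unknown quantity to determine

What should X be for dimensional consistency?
X = v (velocity), dimensions [L T^-1]

P has dimensions [L^2 M T^-3]; the rest of the RHS (F) has dimensions [L M T^-2].
So X must have dimensions [L T^-1] — X = v (velocity).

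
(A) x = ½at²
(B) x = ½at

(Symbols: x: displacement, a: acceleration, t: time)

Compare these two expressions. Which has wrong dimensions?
(B)

(A) x = ½at²: LHS [L], RHS [L] ✓
(B) x = ½at: LHS [L], RHS [L T^-1] ✗

Expression (B) x = ½at is dimensionally incorrect.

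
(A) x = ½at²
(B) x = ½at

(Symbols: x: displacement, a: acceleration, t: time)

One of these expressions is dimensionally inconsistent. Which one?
(B)

(A) x = ½at²: LHS [L], RHS [L] ✓
(B) x = ½at: LHS [L], RHS [L T^-1] ✗

Expression (B) x = ½at is dimensionally incorrect.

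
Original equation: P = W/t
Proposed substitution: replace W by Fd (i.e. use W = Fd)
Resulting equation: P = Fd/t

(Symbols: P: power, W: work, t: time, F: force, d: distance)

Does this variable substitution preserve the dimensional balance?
Yes

[W] = [L^2 M T^-2] and [Fd] = [L^2 M T^-2]. These match, so the substitution replaces a quantity by one of the same dimensions and the result P = Fd/t has LHS [L^2 M T^-3] vs RHS [L^2 M T^-3] — still consistent.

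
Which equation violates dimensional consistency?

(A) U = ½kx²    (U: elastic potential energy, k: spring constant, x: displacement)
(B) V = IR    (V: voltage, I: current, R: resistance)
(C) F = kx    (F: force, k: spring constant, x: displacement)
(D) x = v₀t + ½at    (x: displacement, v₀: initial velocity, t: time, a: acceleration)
(D) x = v₀t + ½at

The equation (D) x = v₀t + ½at is dimensionally incorrect.

LHS (x): [L]
RHS terms:
  - v₀t: [L] ✓
  - ½at: [L T^-1] ✗ (does not match LHS)

The dimensions do not match. The other three equations balance.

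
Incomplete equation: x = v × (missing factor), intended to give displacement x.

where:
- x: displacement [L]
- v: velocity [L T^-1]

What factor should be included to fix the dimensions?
t (time), dimensions [T]

x has dimensions [L] and v has dimensions [L T^-1].
The missing factor must have dimensions [L] / [L T^-1] = [T], i.e. time (t).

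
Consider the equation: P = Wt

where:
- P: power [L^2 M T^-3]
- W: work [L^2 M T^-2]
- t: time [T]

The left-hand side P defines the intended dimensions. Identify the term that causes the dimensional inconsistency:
The right-hand side term Wt

P has dimensions [L^2 M T^-3], but Wt has dimensions [L^2 M T^-1], so the term Wt is dimensionally wrong for P.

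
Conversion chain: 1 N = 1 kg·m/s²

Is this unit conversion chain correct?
The chain is correct (no errors).

Correct: Newton is defined as kg·m/s²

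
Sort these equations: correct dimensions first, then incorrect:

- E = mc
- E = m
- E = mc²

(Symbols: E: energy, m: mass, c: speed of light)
Dimensionally correct: E = mc²
Dimensionally incorrect: E = mc, E = m
Ordered (correct first, then incorrect): E = mc², E = mc, E = m

- E = mc: LHS [L^2 M T^-2], RHS [L M T^-1] → incorrect ✗
- E = m: LHS [L^2 M T^-2], RHS [M] → incorrect ✗
- E = mc²: LHS [L^2 M T^-2], RHS [L^2 M T^-2] → correct ✓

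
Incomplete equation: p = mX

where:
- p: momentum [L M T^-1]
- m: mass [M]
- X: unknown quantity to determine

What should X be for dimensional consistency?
X = v (velocity), dimensions [L T^-1]

p has dimensions [L M T^-1]; the rest of the RHS (m) has dimensions [M].
So X must have dimensions [L T^-1] — X = v (velocity).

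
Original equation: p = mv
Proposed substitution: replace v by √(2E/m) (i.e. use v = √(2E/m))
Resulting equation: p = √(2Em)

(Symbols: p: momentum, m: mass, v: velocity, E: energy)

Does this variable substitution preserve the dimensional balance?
Yes

[v] = [L T^-1] and [√(2E/m)] = [L T^-1]. These match, so the substitution replaces a quantity by one of the same dimensions and the result p = √(2Em) has LHS [L M T^-1] vs RHS [L M T^-1] — still consistent.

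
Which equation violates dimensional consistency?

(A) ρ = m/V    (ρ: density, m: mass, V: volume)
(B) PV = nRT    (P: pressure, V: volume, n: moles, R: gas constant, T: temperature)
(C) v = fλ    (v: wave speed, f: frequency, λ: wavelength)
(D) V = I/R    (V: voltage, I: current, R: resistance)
(D) V = I/R

The equation (D) V = I/R is dimensionally incorrect.

LHS (V): [I^-1 L^2 M T^-3]
RHS (I/R): [I^3 L^-2 M^-1 T^3] ✗

The dimensions do not match. The other three equations balance.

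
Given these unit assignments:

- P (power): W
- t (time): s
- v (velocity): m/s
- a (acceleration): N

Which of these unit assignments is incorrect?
a

The variable a (acceleration) should have units m/s², not N.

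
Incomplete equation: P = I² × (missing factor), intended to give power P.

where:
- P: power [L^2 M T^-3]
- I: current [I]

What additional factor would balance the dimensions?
R (resistance), dimensions [I^-2 L^2 M T^-3]

P has dimensions [L^2 M T^-3] and I² has dimensions [I^2].
The missing factor must have dimensions [L^2 M T^-3] / [I^2] = [I^-2 L^2 M T^-3], i.e. resistance (R).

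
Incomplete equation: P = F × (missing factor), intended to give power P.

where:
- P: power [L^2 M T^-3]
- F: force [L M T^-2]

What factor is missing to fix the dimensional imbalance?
v (velocity), dimensions [L T^-1]

P has dimensions [L^2 M T^-3] and F has dimensions [L M T^-2].
The missing factor must have dimensions [L^2 M T^-3] / [L M T^-2] = [L T^-1], i.e. velocity (v).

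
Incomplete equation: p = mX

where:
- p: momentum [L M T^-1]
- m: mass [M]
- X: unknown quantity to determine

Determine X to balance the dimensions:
X = v (velocity), dimensions [L T^-1]

p has dimensions [L M T^-1]; the rest of the RHS (m) has dimensions [M].
So X must have dimensions [L T^-1] — X = v (velocity).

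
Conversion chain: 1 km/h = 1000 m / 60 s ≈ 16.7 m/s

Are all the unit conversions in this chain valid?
The chain is incorrect (it contains an error).

Incorrect: 1 h = 3600 s, not 60 s (1 km/h ≈ 0.278 m/s)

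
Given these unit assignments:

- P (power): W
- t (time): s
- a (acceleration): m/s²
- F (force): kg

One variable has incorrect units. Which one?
F

The variable F (force) should have units N, not kg.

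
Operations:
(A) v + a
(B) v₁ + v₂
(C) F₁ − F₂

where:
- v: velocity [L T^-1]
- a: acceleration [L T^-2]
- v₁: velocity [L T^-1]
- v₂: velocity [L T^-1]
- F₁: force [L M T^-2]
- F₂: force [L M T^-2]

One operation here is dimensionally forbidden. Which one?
(A) v + a

(A) v + a: v [L T^-1] and a [L T^-2] — different dimensions cannot be added/subtracted ✗
(B) v₁ + v₂: v₁ [L T^-1] and v₂ [L T^-1] — same dimensions ✓
(C) F₁ − F₂: F₁ [L M T^-2] and F₂ [L M T^-2] — same dimensions ✓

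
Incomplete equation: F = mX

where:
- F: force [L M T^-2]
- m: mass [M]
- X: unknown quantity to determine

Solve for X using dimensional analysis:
X = a (acceleration), dimensions [L T^-2]

F has dimensions [L M T^-2]; the rest of the RHS (m) has dimensions [M].
So X must have dimensions [L T^-2] — X = a (acceleration).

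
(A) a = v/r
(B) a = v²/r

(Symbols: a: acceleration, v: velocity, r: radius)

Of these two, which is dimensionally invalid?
(A)

(A) a = v/r: LHS [L T^-2], RHS [T^-1] ✗
(B) a = v²/r: LHS [L T^-2], RHS [L T^-2] ✓

Expression (A) a = v/r is dimensionally incorrect.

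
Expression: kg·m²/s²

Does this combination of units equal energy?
Yes

The expression kg·m²/s² has dimensions [L^2 M T^-2], which is exactly energy [L^2 M T^-2].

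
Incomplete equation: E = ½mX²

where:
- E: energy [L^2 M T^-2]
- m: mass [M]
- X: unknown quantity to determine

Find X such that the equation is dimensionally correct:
X = v (velocity), dimensions [L T^-1]

E has dimensions [L^2 M T^-2]; the rest of the RHS (½m) has dimensions [M].
So X² must have dimensions [L^2 T^-2], i.e. X has dimensions [L T^-1] — X = v (velocity).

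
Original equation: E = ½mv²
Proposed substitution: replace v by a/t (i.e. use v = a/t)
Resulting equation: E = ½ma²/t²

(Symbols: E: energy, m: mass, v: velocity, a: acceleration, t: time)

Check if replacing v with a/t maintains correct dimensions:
No

[v] = [L T^-1] and [a/t] = [L T^-3]. These differ, so the substitution replaces a quantity by one of different dimensions and the result E = ½ma²/t² has LHS [L^2 M T^-2] vs RHS [L^2 M T^-6] — inconsistent.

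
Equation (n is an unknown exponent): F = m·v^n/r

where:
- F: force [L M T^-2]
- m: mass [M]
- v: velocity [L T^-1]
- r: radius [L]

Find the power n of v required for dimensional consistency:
n = 2

F has dimensions [L M T^-2]; v has dimensions [L T^-1].
The rest of the RHS has dimensions [L^-1 M], so v^n must supply [L^2 T^-2].
With n = 2: m·v^2/r has dimensions [L M T^-2], matching the LHS ✓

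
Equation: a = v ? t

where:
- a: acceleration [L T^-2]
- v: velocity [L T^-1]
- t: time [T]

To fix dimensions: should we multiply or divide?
division (÷): a = v ÷ t

a [L T^-2]; v [L T^-1]; t [T].
v × t → [L] ✗
v ÷ t → [L T^-2] ✓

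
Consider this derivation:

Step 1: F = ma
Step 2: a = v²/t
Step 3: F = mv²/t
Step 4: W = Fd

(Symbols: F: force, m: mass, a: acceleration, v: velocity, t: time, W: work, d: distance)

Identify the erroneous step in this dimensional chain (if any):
Step 2

Step 1: F = ma → LHS [L M T^-2], RHS [L M T^-2] ✓
Step 2: a = v²/t → LHS [L T^-2], RHS [L^2 T^-3] ✗

The first dimensional inconsistency appears in step 2: a = v²/t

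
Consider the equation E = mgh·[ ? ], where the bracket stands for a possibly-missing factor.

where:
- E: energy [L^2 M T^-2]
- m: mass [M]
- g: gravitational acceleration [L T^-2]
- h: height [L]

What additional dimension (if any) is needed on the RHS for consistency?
Nothing is missing — the bracketed factor must be dimensionless.

E has dimensions [L^2 M T^-2] and mgh already has dimensions [L^2 M T^-2], so E = mgh is dimensionally complete.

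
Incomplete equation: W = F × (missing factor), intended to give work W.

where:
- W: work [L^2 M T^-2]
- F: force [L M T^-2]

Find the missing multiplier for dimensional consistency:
d (distance), dimensions [L]

W has dimensions [L^2 M T^-2] and F has dimensions [L M T^-2].
The missing factor must have dimensions [L^2 M T^-2] / [L M T^-2] = [L], i.e. distance (d).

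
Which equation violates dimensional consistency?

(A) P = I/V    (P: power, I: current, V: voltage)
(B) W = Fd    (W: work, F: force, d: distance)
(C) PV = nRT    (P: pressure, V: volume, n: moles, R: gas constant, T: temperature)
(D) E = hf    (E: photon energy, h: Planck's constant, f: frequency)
(A) P = I/V

The equation (A) P = I/V is dimensionally incorrect.

LHS (P): [L^2 M T^-3]
RHS (I/V): [I^2 L^-2 M^-1 T^3] ✗

The dimensions do not match. The other three equations balance.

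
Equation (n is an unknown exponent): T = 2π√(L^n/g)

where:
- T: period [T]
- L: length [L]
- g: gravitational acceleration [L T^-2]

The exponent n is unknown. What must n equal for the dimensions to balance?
n = 1

T has dimensions [T]; L has dimensions [L].
With n = 1: 2π√(L^1/g) has dimensions [T], matching the LHS ✓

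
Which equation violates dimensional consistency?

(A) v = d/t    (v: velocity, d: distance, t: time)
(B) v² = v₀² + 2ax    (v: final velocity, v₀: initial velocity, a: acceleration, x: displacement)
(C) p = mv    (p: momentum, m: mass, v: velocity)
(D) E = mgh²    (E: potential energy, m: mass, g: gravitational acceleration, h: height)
(D) E = mgh²

The equation (D) E = mgh² is dimensionally incorrect.

LHS (E): [L^2 M T^-2]
RHS (mgh²): [L^3 M T^-2] ✗

The dimensions do not match. The other three equations balance.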